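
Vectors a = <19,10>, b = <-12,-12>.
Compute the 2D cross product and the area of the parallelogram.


cross = 19*(-12) - 10*(-12) = -228 + 120 = -108
Parallelogram area = |-108| = 108

cross = -108, parallelogram area = 108


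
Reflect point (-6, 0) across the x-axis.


Reflection rule for x-axis: (x, -y)
(-6, 0) -> (-6, 0)

(-6, 0)


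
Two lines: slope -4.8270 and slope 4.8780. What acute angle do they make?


m1-m2 = -9.705
1+m1*m2 = -22.546106
tan(theta) = |-9.705/(-22.546106)| = 0.430451
theta = arctan(|-9.705/(-22.546106)|) = 23.2895 degrees (acute angle)

23.2895 degrees


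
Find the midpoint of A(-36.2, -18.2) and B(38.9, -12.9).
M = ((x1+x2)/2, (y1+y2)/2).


Mx = (-36.2 + 38.9)/2 = 2.7/2 = 1.3500
My = (-18.2 - 12.9)/2 = -31.1/2 = -15.5500

(1.3500, -15.5500)


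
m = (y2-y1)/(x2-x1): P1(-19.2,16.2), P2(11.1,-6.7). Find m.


dy = -6.7 - 16.2 = -22.9
dx = 11.1 + 19.2 = 30.3
m = -22.9/30.3 = -0.7558

m = -0.7558


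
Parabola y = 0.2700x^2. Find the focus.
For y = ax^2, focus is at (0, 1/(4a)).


a = 0.2700
4a = 1.0800
focus = (0, 1/1.0800) = (0, 0.9259)

Focus = (0, 0.9259)


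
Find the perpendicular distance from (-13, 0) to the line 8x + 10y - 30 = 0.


|8*(-13) + 10*0 - 30| = |-134| = 134
sqrt(64 + 100) = sqrt(164) = 12.8062
d = 134/sqrt(164) = 10.4636

10.4636


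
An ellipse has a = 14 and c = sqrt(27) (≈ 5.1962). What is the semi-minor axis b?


b^2 = 14^2 - (sqrt(27))^2 = 196 - 27 = 169
b = sqrt(169) = 13

b = 13


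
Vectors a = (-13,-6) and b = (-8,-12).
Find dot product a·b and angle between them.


a·b = -13*(-8) - 6*(-12) = 104 + 72 = 176
|a| = sqrt(169+36) = 14.3178
|b| = sqrt(64+144) = 14.4222
cos(theta) = 176/(sqrt(205)*sqrt(208)) = 176/sqrt(42640) = 0.852323
theta = arccos(176/sqrt(42640)) = 31.5348 degrees

a·b = 176, theta = 31.5348 deg


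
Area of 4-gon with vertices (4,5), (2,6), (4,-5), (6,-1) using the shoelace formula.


sum(xi*y_{i+1}) = 4*6 + 2*(-5) + 4*(-1) + 6*5 = 40
sum(yi*x_{i+1}) = 5*2 + 6*4 - 5*6 - 1*4 = 0
Area = |40 - 0|/2 = 40/2 = 20.0000

20.0000 sq units


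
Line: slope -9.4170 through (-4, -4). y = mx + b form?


y + 4 = -9.4170(x + 4)
y = -9.4170x - 4 + 9.4170*(-4)
y = -9.4170x - 41.6680

y = -9.4170x - 41.6680


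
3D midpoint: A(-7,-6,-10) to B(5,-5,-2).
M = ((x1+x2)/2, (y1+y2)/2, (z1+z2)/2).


Mx = (-7+5)/2 = -1.0000
My = (-6- 5)/2 = -5.5000
Mz = (-10- 2)/2 = -6.0000

M = (-1.0000, -5.5000, -6.0000)


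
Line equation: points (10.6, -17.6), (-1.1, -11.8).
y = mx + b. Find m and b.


m = (5.8)/(-11.7) = -0.4957
b = y1 - m*x1 = -17.6 - (5.8*10.6)/(-11.7) = -17.6 + 5.2547 = -12.3453

y = -0.4957x - 12.3453


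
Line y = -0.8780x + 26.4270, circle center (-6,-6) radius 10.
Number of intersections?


Substitute y = -0.8780x + 26.4270: (x+ 6)^2 + (-0.8780x+26.4270+ 6)^2 = 100
Expand to Ax^2 + Bx + C = 0, where b-k = 32.427
A = 1+m^2 = 1.770884
B = 2(m(b-k) - h) = 2(-0.8780*32.427 + 6) = -44.941812
C = h^2 + (b-k)^2 - r^2 = 36 + 1051.510329 - 100 = 987.510329
disc = B^2-4AC = 2019.7665 - 6995.0650 = -4975.2985
disc < 0

0 intersection points


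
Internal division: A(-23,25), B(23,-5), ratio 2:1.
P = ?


Px = (2*23 + 1*(-23))/3 = 23/3 = 7.6667
Py = (2*(-5) + 1*25)/3 = 15/3 = 5.0000

P = (7.6667, 5.0000)


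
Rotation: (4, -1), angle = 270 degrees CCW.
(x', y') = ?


cos(270) = 0, sin(270) = -1
x' = 4*0 + 1*(-1) = -1
y' = 4*(-1) - 1*0 = -4

(-1, -4)


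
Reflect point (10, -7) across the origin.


Reflection rule for origin: (-x, -y)
(10, -7) -> (-10, 7)

(-10, 7)


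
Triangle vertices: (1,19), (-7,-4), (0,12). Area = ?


1*(-4-12) = -16
-7*(12-19) = 49
0*(19+ 4) = 0
sum = 33
Area = |33|/2 = 16.5000

16.5000 sq units


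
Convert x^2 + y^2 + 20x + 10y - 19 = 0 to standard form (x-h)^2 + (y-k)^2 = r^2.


h = -D/2 = -20/2 = -10
k = -E/2 = -10/2 = -5
r^2 = h^2 + k^2 - F = 100 + 25 + 19 = 144
r = 12

Center (-10, -5), radius = 12


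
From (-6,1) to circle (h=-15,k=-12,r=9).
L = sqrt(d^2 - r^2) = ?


d = sqrt((-6+ 15)^2 + (1+ 12)^2) = sqrt(81+169) = 15.8114
L = sqrt(250.0000 - 81) = sqrt(169.0000) = 13.0000

13.0000


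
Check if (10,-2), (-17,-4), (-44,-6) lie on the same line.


10*(-4+ 6) - 17*(-6+ 2) - 44*(-2+ 4)
= 20 + 68 - 88 = 0

Yes, collinear (determinant = 0)


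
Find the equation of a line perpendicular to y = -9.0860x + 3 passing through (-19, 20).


Perpendicular slope = -1/m1 = -1/(-9.0860) = 0.1101
b2 = y0 - m2*x0 = 20 - 19/(-9.0860) = 20 + 2.0911 = 22.0911

y = 0.1101x + 22.0911


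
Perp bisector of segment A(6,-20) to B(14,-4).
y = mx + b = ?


Midpoint = (10, -12)
Slope of AB = dy/dx = 16/8 = 2.0000
Perp slope = -dx/dy = -8/16 = -0.5000
b = My - (perp slope)*Mx = -12 + (8*10)/16 = -12 + 5.0000 = -7.0000

y = -0.5000x - 7.0000


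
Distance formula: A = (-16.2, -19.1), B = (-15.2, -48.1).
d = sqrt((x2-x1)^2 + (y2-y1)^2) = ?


dx = -15.2 + 16.2 = 1.0
dy = -48.1 + 19.1 = -29.0
d = sqrt(1.0 + 841.0) = sqrt(842.0) = 29.0172

29.0172


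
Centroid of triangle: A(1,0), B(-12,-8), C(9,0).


Gx = (1- 12+9)/3 = -2/3 = -0.6667
Gy = (0- 8+0)/3 = -8/3 = -2.6667

G = (-0.6667, -2.6667)


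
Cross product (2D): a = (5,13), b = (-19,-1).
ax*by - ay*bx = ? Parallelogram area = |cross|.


cross = 5*(-1) - 13*(-19) = -5 + 247 = 242
Parallelogram area = |242| = 242

cross = 242, parallelogram area = 242


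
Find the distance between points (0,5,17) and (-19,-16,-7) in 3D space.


dx=-19, dy=-21, dz=-24
d = sqrt(361+441+576) = sqrt(1378) = 37.1214

37.1214


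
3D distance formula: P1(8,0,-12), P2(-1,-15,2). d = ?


dx=-9, dy=-15, dz=14
d = sqrt(81+225+196) = sqrt(502) = 22.4054

22.4054


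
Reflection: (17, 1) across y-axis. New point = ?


Reflection rule for y-axis: (-x, y)
(17, 1) -> (-17, 1)

(-17, 1)


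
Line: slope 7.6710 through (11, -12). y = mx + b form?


y + 12 = 7.6710(x - 11)
y = 7.6710x - 12 - 7.6710*11
y = 7.6710x - 96.3810

y = 7.6710x - 96.3810


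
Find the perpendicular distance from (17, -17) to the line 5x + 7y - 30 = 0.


|5*17 + 7*(-17) - 30| = |-64| = 64
sqrt(25 + 49) = sqrt(74) = 8.6023
d = 64/sqrt(74) = 7.4398

7.4398


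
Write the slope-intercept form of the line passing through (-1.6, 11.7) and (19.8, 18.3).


m = (6.6)/(21.4) = 0.3084
b = y1 - m*x1 = 11.7 - (6.6*(-1.6))/(21.4) = 11.7 + 0.4935 = 12.1935

y = 0.3084x + 12.1935


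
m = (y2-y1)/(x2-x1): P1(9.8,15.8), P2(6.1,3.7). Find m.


dy = 3.7 - 15.8 = -12.1
dx = 6.1 - 9.8 = -3.7
m = -12.1/(-3.7) = 3.2703

m = 3.2703


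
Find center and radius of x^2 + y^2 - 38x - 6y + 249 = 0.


h = -D/2 = 38/2 = 19
k = -E/2 = 6/2 = 3
r^2 = h^2 + k^2 - F = 361 + 9 - 249 = 121
r = 11

Center (19, 3), radius = 11


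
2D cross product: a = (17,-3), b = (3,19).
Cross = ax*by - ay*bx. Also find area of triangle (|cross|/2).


cross = 17*19 + 3*3 = 323 + 9 = 332
Triangle area = |332|/2 = 332/2 = 166.0000

cross = 332, triangle area = 166.0000


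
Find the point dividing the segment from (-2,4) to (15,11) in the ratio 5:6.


Px = (5*15 + 6*(-2))/11 = 63/11 = 5.7273
Py = (5*11 + 6*4)/11 = 79/11 = 7.1818

P = (5.7273, 7.1818)


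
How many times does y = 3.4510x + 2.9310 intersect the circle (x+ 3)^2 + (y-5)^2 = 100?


Substitute y = 3.4510x + 2.9310: (x+ 3)^2 + (3.4510x+2.9310-5)^2 = 100
Expand to Ax^2 + Bx + C = 0, where b-k = -2.069
A = 1+m^2 = 12.909401
B = 2(m(b-k) - h) = 2(3.4510*(-2.069) + 3) = -8.280238
C = h^2 + (b-k)^2 - r^2 = 9 + 4.280761 - 100 = -86.719239
disc = B^2-4AC = 68.5623 + 4477.9737 = 4546.5360
disc > 0

2 intersection points


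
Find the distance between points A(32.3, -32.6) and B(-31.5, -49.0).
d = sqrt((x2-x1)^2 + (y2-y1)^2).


dx = -31.5 - 32.3 = -63.8
dy = -49.0 + 32.6 = -16.4
d = sqrt(4070.44 + 268.96) = sqrt(4339.4) = 65.8741

65.8741


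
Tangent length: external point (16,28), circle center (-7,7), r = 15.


d = sqrt((16+ 7)^2 + (28-7)^2) = sqrt(529+441) = 31.1448
L = sqrt(970.0000 - 225) = sqrt(745.0000) = 27.2947

27.2947


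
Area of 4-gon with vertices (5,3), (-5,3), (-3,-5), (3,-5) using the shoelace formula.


sum(xi*y_{i+1}) = 5*3 - 5*(-5) - 3*(-5) + 3*3 = 64
sum(yi*x_{i+1}) = 3*(-5) + 3*(-3) - 5*3 - 5*5 = -64
Area = |64 + 64|/2 = 128/2 = 64.0000

64.0000 sq units


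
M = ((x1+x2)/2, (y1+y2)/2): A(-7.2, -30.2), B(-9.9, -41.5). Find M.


Mx = (-7.2 - 9.9)/2 = -17.1/2 = -8.5500
My = (-30.2 - 41.5)/2 = -71.7/2 = -35.8500

(-8.5500, -35.8500)


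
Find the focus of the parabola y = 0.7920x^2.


a = 0.7920
4a = 3.1680
focus = (0, 1/3.1680) = (0, 0.3157)

Focus = (0, 0.3157)


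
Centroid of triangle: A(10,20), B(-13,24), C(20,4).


Gx = (10- 13+20)/3 = 17/3 = 5.6667
Gy = (20+24+4)/3 = 48/3 = 16.0000

G = (5.6667, 16.0000)


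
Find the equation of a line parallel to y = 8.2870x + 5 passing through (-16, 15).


Parallel lines have equal slopes.
m2 = 8.2870
b2 = 15 - 8.2870*(-16) = 147.5920

y = 8.2870x + 147.5920


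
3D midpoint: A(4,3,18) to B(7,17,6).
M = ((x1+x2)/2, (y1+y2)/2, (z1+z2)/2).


Mx = (4+7)/2 = 5.5000
My = (3+17)/2 = 10.0000
Mz = (18+6)/2 = 12.0000

M = (5.5000, 10.0000, 12.0000)


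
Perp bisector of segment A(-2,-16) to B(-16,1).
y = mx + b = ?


Midpoint = (-9, -7.5)
Slope of AB = dy/dx = 17/(-14) = -1.2143
Perp slope = -dx/dy = 14/17 = 0.8235
b = My - (perp slope)*Mx = -7.5 + (-14*(-9))/17 = -7.5 + 7.4118 = -0.0882

y = 0.8235x - 0.0882


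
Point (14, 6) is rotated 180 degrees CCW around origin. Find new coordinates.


cos(180) = -1, sin(180) = 0
x' = 14*(-1) - 6*0 = -14
y' = 14*0 + 6*(-1) = -6

(-14, -6)


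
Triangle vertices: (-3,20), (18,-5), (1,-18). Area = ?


-3*(-5+ 18) = -39
18*(-18-20) = -684
1*(20+ 5) = 25
sum = -698
Area = |-698|/2 = 349.0000

349.0000 sq units


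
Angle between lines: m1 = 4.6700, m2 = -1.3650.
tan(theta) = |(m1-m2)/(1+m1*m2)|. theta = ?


m1-m2 = 6.035
1+m1*m2 = -5.37455
tan(theta) = |6.035/(-5.37455)| = 1.122885
theta = arctan(|6.035/(-5.37455)|) = 48.3129 degrees (acute angle)

48.3129 degrees


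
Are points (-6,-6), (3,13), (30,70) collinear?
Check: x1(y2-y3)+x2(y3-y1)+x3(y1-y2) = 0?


-6*(13-70) + 3*(70+ 6) + 30*(-6-13)
= 342 + 228 - 570 = 0

Yes, collinear (determinant = 0)


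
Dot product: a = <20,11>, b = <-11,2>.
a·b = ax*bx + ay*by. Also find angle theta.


a·b = 20*(-11) + 11*2 = -220 + 22 = -198
|a| = sqrt(400+121) = 22.8254
|b| = sqrt(121+4) = 11.1803
cos(theta) = -198/(sqrt(521)*sqrt(125)) = -198/sqrt(65125) = -0.775874
theta = arccos(-198/sqrt(65125)) = 140.8844 degrees

a·b = -198, theta = 140.8844 deg


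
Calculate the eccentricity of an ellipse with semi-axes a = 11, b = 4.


c = sqrt(121-16) = sqrt(105) = 10.2470
e = c/a = sqrt(105)/11 = 0.9315

e = 0.9315


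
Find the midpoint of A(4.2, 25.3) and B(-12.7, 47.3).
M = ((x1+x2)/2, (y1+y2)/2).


Mx = (4.2 - 12.7)/2 = -8.5/2 = -4.2500
My = (25.3 + 47.3)/2 = 72.6/2 = 36.3000

(-4.2500, 36.3000)


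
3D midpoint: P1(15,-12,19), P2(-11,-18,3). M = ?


Mx = (15- 11)/2 = 2.0000
My = (-12- 18)/2 = -15.0000
Mz = (19+3)/2 = 11.0000

M = (2.0000, -15.0000, 11.0000)


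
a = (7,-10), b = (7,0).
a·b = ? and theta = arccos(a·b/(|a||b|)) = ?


a·b = 7*7 - 10*0 = 49 + 0 = 49
|a| = sqrt(49+100) = 12.2066
|b| = sqrt(49+0) = 7.0000
cos(theta) = 49/(sqrt(149)*sqrt(49)) = 49/sqrt(7301) = 0.573462
theta = arccos(49/sqrt(7301)) = 55.0080 degrees

a·b = 49, theta = 55.0080 deg


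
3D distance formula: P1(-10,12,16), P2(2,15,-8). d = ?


dx=12, dy=3, dz=-24
d = sqrt(144+9+576) = sqrt(729) = 27.0000

27.0000


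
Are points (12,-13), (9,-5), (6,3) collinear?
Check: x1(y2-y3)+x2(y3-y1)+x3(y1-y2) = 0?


12*(-5-3) + 9*(3+ 13) + 6*(-13+ 5)
= -96 + 144 - 48 = 0

Yes, collinear (determinant = 0)


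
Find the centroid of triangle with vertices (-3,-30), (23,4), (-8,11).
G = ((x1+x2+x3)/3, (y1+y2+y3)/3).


Gx = (-3+23- 8)/3 = 12/3 = 4.0000
Gy = (-30+4+11)/3 = -15/3 = -5.0000

G = (4.0000, -5.0000)


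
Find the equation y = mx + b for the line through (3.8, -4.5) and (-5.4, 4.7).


m = (9.2)/(-9.2) = -1.0000
b = y1 - m*x1 = -4.5 - (9.2*3.8)/(-9.2) = -4.5 + 3.8000 = -0.7000

y = -1.0000x - 0.7000


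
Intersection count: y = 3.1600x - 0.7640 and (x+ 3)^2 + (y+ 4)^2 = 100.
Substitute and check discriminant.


Substitute y = 3.1600x - 0.7640: (x+ 3)^2 + (3.1600x- 0.7640+ 4)^2 = 100
Expand to Ax^2 + Bx + C = 0, where b-k = 3.236
A = 1+m^2 = 10.9856
B = 2(m(b-k) - h) = 2(3.1600*3.236 + 3) = 26.45152
C = h^2 + (b-k)^2 - r^2 = 9 + 10.471696 - 100 = -80.528304
disc = B^2-4AC = 699.6829 + 3538.6069 = 4238.2898
disc > 0

2 intersection points


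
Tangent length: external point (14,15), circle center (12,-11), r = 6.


d = sqrt((14-12)^2 + (15+ 11)^2) = sqrt(4+676) = 26.0768
L = sqrt(680.0000 - 36) = sqrt(644.0000) = 25.3772

25.3772


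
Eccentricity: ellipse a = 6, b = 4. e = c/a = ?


c = sqrt(36-16) = sqrt(20) = 4.4721
e = c/a = sqrt(20)/6 = 0.7454

e = 0.7454


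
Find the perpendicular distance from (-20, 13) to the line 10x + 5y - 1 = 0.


|10*(-20) + 5*13 - 1| = |-136| = 136
sqrt(100 + 25) = sqrt(125) = 11.1803
d = 136/sqrt(125) = 12.1642

12.1642


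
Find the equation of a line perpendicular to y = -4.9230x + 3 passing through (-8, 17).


Perpendicular slope = -1/m1 = -1/(-4.9230) = 0.2031
b2 = y0 - m2*x0 = 17 - 8/(-4.9230) = 17 + 1.6250 = 18.6250

y = 0.2031x + 18.6250


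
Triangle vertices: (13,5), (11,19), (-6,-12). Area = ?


13*(19+ 12) = 403
11*(-12-5) = -187
-6*(5-19) = 84
sum = 300
Area = |300|/2 = 150.0000

150.0000 sq units


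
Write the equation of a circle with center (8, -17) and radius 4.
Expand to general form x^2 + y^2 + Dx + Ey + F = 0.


(x-8)^2 + (y+ 17)^2 = 4^2
D = -2h = -16, E = -2k = 34
F = h^2+k^2-r^2 = 64+289-16 = 337

x^2 + y^2 - 16x + 34y + 337 = 0


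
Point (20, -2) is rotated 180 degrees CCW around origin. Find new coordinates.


cos(180) = -1, sin(180) = 0
x' = 20*(-1) + 2*0 = -20
y' = 20*0 - 2*(-1) = 2

(-20, 2)


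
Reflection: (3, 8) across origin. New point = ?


Reflection rule for origin: (-x, -y)
(3, 8) -> (-3, -8)

(-3, -8)


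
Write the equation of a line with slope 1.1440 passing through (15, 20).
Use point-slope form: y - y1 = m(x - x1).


y - 20 = 1.1440(x - 15)
y = 1.1440x + 20 - 1.1440*15
y = 1.1440x + 2.8400

y = 1.1440x + 2.8400


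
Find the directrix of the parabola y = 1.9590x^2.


a = 1.9590
1/(4a) = 0.1276
directrix: y = -0.1276 = -0.1276

y = -0.1276


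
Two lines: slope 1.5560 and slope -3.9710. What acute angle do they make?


m1-m2 = 5.527
1+m1*m2 = -5.178876
tan(theta) = |5.527/(-5.178876)| = 1.067220
theta = arctan(|5.527/(-5.178876)|) = 46.8624 degrees (acute angle)

46.8624 degrees


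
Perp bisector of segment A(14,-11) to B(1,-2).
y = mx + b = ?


Midpoint = (7.5, -6.5)
Slope of AB = dy/dx = 9/(-13) = -0.6923
Perp slope = -dx/dy = 13/9 = 1.4444
b = My - (perp slope)*Mx = -6.5 + (-13*7.5)/9 = -6.5 - 10.8333 = -17.3333

y = 1.4444x - 17.3333


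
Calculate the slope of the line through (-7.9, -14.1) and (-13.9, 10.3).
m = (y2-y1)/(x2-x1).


dy = 10.3 + 14.1 = 24.4
dx = -13.9 + 7.9 = -6.0
m = 24.4/(-6.0) = -4.0667

m = -4.0667


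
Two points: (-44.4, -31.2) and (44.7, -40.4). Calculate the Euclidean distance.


dx = 44.7 + 44.4 = 89.1
dy = -40.4 + 31.2 = -9.2
d = sqrt(7938.81 + 84.64) = sqrt(8023.45) = 89.5737

89.5737


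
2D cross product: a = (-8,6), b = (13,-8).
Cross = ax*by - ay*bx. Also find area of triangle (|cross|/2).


cross = -8*(-8) - 6*13 = 64 - 78 = -14
Triangle area = |-14|/2 = 14/2 = 7.0000

cross = -14, triangle area = 7.0000


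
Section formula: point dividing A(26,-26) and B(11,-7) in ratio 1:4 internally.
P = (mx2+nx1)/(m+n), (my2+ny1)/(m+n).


Px = (1*11 + 4*26)/5 = 115/5 = 23.0000
Py = (1*(-7) + 4*(-26))/5 = -111/5 = -22.2000

P = (23.0000, -22.2000)


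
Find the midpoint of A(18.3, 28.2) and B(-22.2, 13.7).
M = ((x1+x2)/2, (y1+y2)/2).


Mx = (18.3 - 22.2)/2 = -3.9/2 = -1.9500
My = (28.2 + 13.7)/2 = 41.9/2 = 20.9500

(-1.9500, 20.9500)


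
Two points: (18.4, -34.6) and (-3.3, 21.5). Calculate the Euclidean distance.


dx = -3.3 - 18.4 = -21.7
dy = 21.5 + 34.6 = 56.1
d = sqrt(470.89 + 3147.21) = sqrt(3618.1) = 60.1506

60.1506


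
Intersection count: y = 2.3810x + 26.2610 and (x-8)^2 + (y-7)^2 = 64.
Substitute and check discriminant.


Substitute y = 2.3810x + 26.2610: (x-8)^2 + (2.3810x+26.2610-7)^2 = 64
Expand to Ax^2 + Bx + C = 0, where b-k = 19.261
A = 1+m^2 = 6.669161
B = 2(m(b-k) - h) = 2(2.3810*19.261 - 8) = 75.720882
C = h^2 + (b-k)^2 - r^2 = 64 + 370.986121 - 64 = 370.986121
disc = B^2-4AC = 5733.6520 - 9896.6647 = -4163.0127
disc < 0

0 intersection points


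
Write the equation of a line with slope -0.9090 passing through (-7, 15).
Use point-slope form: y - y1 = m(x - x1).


y - 15 = -0.9090(x + 7)
y = -0.9090x + 15 + 0.9090*(-7)
y = -0.9090x + 8.6370

y = -0.9090x + 8.6370


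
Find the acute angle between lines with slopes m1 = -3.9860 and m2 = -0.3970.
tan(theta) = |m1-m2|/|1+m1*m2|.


m1-m2 = -3.589
1+m1*m2 = 2.582442
tan(theta) = |-3.589/2.582442| = 1.389770
theta = arctan(|-3.589/2.582442|) = 54.2633 degrees (acute angle)

54.2633 degrees


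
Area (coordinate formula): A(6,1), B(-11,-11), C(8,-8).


6*(-11+ 8) = -18
-11*(-8-1) = 99
8*(1+ 11) = 96
sum = 177
Area = |177|/2 = 88.5000

88.5000 sq units


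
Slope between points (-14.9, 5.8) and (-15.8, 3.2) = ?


dy = 3.2 - 5.8 = -2.6
dx = -15.8 + 14.9 = -0.9
m = -2.6/(-0.9) = 2.8889

m = 2.8889


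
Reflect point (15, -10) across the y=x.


Reflection rule for y=x: (y, x)
(15, -10) -> (-10, 15)

(-10, 15)


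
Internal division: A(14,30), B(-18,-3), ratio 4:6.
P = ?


Px = (4*(-18) + 6*14)/10 = 12/10 = 1.2000
Py = (4*(-3) + 6*30)/10 = 168/10 = 16.8000

P = (1.2000, 16.8000)


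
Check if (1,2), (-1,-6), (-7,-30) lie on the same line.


1*(-6+ 30) - 1*(-30-2) - 7*(2+ 6)
= 24 + 32 - 56 = 0

Yes, collinear (determinant = 0)


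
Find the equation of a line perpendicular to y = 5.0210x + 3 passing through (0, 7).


Perpendicular slope = -1/m1 = -1/5.0210 = -0.1992
b2 = y0 - m2*x0 = 7 + 0/5.0210 = 7 + 0 = 7.0000

y = -0.1992x + 7.0000


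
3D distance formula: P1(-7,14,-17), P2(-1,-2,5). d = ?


dx=6, dy=-16, dz=22
d = sqrt(36+256+484) = sqrt(776) = 27.8568

27.8568


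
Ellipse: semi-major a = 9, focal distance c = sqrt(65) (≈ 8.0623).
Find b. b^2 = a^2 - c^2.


b^2 = 9^2 - (sqrt(65))^2 = 81 - 65 = 16
b = sqrt(16) = 4

b = 4


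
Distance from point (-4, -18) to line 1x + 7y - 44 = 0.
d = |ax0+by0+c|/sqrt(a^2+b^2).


|1*(-4) + 7*(-18) - 44| = |-174| = 174
sqrt(1 + 49) = sqrt(50) = 7.0711
d = 174/sqrt(50) = 24.6073

24.6073


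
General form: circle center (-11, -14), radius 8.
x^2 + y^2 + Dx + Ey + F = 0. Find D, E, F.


(x+ 11)^2 + (y+ 14)^2 = 8^2
D = -2h = 22, E = -2k = 28
F = h^2+k^2-r^2 = 121+196-64 = 253

D = 22, E = 28, F = 253


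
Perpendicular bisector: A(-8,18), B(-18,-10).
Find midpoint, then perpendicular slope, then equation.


Midpoint = (-13, 4)
Slope of AB = dy/dx = -28/(-10) = 2.8000
Perp slope = -dx/dy = -10/28 = -0.3571
b = My - (perp slope)*Mx = 4 + (-10*(-13))/(-28) = 4 - 4.6429 = -0.6429

y = -0.3571x - 0.6429


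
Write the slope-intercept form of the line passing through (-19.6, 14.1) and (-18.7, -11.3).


m = (-25.4)/(0.9) = -28.2222
b = y1 - m*x1 = 14.1 - (-25.4*(-19.6))/(0.9) = 14.1 - 553.1556 = -539.0556

y = -28.2222x - 539.0556


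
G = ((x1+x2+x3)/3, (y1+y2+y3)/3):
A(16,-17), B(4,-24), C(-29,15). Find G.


Gx = (16+4- 29)/3 = -9/3 = -3.0000
Gy = (-17- 24+15)/3 = -26/3 = -8.6667

G = (-3.0000, -8.6667)


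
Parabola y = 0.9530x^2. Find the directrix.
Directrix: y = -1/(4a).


a = 0.9530
1/(4a) = 0.2623
directrix: y = -0.2623 = -0.2623

y = -0.2623


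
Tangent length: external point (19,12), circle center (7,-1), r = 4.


d = sqrt((19-7)^2 + (12+ 1)^2) = sqrt(144+169) = 17.6918
L = sqrt(313.0000 - 16) = sqrt(297.0000) = 17.2337

17.2337


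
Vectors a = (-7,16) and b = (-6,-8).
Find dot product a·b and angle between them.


a·b = -7*(-6) + 16*(-8) = 42 - 128 = -86
|a| = sqrt(49+256) = 17.4642
|b| = sqrt(36+64) = 10.0000
cos(theta) = -86/(sqrt(305)*sqrt(100)) = -86/sqrt(30500) = -0.492435
theta = arccos(-86/sqrt(30500)) = 119.5007 degrees

a·b = -86, theta = 119.5007 deg


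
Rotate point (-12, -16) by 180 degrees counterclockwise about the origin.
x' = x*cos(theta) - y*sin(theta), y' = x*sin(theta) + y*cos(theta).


cos(180) = -1, sin(180) = 0
x' = -12*(-1) + 16*0 = 12
y' = -12*0 - 16*(-1) = 16

(12, 16)


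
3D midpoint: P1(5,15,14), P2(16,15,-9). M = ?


Mx = (5+16)/2 = 10.5000
My = (15+15)/2 = 15.0000
Mz = (14- 9)/2 = 2.5000

M = (10.5000, 15.0000, 2.5000)


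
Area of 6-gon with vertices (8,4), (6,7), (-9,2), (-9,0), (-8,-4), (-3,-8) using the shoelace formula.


sum(xi*y_{i+1}) = 8*7 + 6*2 - 9*0 - 9*(-4) - 8*(-8) - 3*4 = 156
sum(yi*x_{i+1}) = 4*6 + 7*(-9) + 2*(-9) + 0*(-8) - 4*(-3) - 8*8 = -109
Area = |156 + 109|/2 = 265/2 = 132.5000

132.5000 sq units


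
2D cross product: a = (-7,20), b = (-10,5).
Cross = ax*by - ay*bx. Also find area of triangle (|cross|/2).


cross = -7*5 - 20*(-10) = -35 + 200 = 165
Triangle area = |165|/2 = 165/2 = 82.5000

cross = 165, triangle area = 82.5000


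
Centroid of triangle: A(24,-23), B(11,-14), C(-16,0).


Gx = (24+11- 16)/3 = 19/3 = 6.3333
Gy = (-23- 14+0)/3 = -37/3 = -12.3333

G = (6.3333, -12.3333)


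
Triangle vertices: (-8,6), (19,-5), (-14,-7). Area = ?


-8*(-5+ 7) = -16
19*(-7-6) = -247
-14*(6+ 5) = -154
sum = -417
Area = |-417|/2 = 208.5000

208.5000 sq units


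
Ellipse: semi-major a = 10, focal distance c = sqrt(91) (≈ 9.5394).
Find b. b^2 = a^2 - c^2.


b^2 = 10^2 - (sqrt(91))^2 = 100 - 91 = 9
b = sqrt(9) = 3

b = 3


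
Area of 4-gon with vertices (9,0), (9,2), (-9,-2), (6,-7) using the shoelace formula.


sum(xi*y_{i+1}) = 9*2 + 9*(-2) - 9*(-7) + 6*0 = 63
sum(yi*x_{i+1}) = 0*9 + 2*(-9) - 2*6 - 7*9 = -93
Area = |63 + 93|/2 = 156/2 = 78.0000

78.0000 sq units


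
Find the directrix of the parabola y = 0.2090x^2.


a = 0.2090
1/(4a) = 1.1962
directrix: y = -1.1962 = -1.1962

y = -1.1962


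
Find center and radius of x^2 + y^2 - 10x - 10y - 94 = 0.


h = -D/2 = 10/2 = 5
k = -E/2 = 10/2 = 5
r^2 = h^2 + k^2 - F = 25 + 25 + 94 = 144
r = 12

Center (5, 5), radius = 12


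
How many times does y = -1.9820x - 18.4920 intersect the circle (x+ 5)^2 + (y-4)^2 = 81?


Substitute y = -1.9820x - 18.4920: (x+ 5)^2 + (-1.9820x- 18.4920-4)^2 = 81
Expand to Ax^2 + Bx + C = 0, where b-k = -22.492
A = 1+m^2 = 4.928324
B = 2(m(b-k) - h) = 2(-1.9820*(-22.492) + 5) = 99.158288
C = h^2 + (b-k)^2 - r^2 = 25 + 505.890064 - 81 = 449.890064
disc = B^2-4AC = 9832.3661 - 8868.8160 = 963.5501
disc > 0

2 intersection points


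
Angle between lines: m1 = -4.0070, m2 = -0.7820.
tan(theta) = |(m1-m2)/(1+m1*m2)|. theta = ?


m1-m2 = -3.225
1+m1*m2 = 4.133474
tan(theta) = |-3.225/4.133474| = 0.780215
theta = arctan(|-3.225/4.133474|) = 37.9619 degrees (acute angle)

37.9619 degrees


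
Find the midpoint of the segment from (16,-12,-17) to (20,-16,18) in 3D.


Mx = (16+20)/2 = 18.0000
My = (-12- 16)/2 = -14.0000
Mz = (-17+18)/2 = 0.5000

M = (18.0000, -14.0000, 0.5000)


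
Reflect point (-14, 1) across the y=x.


Reflection rule for y=x: (y, x)
(-14, 1) -> (1, -14)

(1, -14)


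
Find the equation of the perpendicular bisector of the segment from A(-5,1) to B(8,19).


Midpoint = (1.5, 10)
Slope of AB = dy/dx = 18/13 = 1.3846
Perp slope = -dx/dy = -13/18 = -0.7222
b = My - (perp slope)*Mx = 10 + (13*1.5)/18 = 10 + 1.0833 = 11.0833

y = -0.7222x + 11.0833


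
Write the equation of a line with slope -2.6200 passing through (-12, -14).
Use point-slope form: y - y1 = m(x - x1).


y + 14 = -2.6200(x + 12)
y = -2.6200x - 14 + 2.6200*(-12)
y = -2.6200x - 45.4400

y = -2.6200x - 45.4400


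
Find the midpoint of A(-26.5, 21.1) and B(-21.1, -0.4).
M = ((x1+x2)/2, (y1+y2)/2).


Mx = (-26.5 - 21.1)/2 = -47.6/2 = -23.8000
My = (21.1 - 0.4)/2 = 20.7/2 = 10.3500

(-23.8000, 10.3500)


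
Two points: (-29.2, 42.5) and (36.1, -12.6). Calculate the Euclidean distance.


dx = 36.1 + 29.2 = 65.3
dy = -12.6 - 42.5 = -55.1
d = sqrt(4264.09 + 3036.01) = sqrt(7300.1) = 85.4406

85.4406


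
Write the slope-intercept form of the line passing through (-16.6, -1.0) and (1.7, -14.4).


m = (-13.4)/(18.3) = -0.7322
b = y1 - m*x1 = -1.0 - (-13.4*(-16.6))/(18.3) = -1.0 - 12.1552 = -13.1552

y = -0.7322x - 13.1552


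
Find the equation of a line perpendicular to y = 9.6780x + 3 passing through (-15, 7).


Perpendicular slope = -1/m1 = -1/9.6780 = -0.1033
b2 = y0 - m2*x0 = 7 - 15/9.6780 = 7 - 1.5499 = 5.4501

y = -0.1033x + 5.4501


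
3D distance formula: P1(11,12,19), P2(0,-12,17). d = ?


dx=-11, dy=-24, dz=-2
d = sqrt(121+576+4) = sqrt(701) = 26.4764

26.4764


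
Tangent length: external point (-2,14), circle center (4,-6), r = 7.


d = sqrt((-2-4)^2 + (14+ 6)^2) = sqrt(36+400) = 20.8806
L = sqrt(436.0000 - 49) = sqrt(387.0000) = 19.6723

19.6723


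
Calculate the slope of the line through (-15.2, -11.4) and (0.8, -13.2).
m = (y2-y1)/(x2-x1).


dy = -13.2 + 11.4 = -1.8
dx = 0.8 + 15.2 = 16.0
m = -1.8/16.0 = -0.1125

m = -0.1125


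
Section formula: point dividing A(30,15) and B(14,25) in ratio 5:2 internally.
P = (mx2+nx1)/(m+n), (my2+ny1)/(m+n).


Px = (5*14 + 2*30)/7 = 130/7 = 18.5714
Py = (5*25 + 2*15)/7 = 155/7 = 22.1429

P = (18.5714, 22.1429)


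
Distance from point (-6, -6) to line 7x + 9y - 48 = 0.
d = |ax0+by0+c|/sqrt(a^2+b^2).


|7*(-6) + 9*(-6) - 48| = |-144| = 144
sqrt(49 + 81) = sqrt(130) = 11.4018
d = 144/sqrt(130) = 12.6296

12.6296


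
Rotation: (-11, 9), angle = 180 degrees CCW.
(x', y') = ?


cos(180) = -1, sin(180) = 0
x' = -11*(-1) - 9*0 = 11
y' = -11*0 + 9*(-1) = -9

(11, -9)


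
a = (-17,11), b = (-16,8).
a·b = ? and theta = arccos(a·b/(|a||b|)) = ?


a·b = -17*(-16) + 11*8 = 272 + 88 = 360
|a| = sqrt(289+121) = 20.2485
|b| = sqrt(256+64) = 17.8885
cos(theta) = 360/(sqrt(410)*sqrt(320)) = 360/sqrt(131200) = 0.993884
theta = arccos(360/sqrt(131200)) = 6.3402 degrees

a·b = 360, theta = 6.3402 deg


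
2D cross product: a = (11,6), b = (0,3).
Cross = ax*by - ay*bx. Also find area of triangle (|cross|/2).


cross = 11*3 - 6*0 = 33 - 0 = 33
Triangle area = |33|/2 = 33/2 = 16.5000

cross = 33, triangle area = 16.5000


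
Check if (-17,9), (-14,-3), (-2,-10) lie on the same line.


-17*(-3+ 10) - 14*(-10-9) - 2*(9+ 3)
= -119 + 266 - 24 = 123

No, not collinear (determinant = 123)


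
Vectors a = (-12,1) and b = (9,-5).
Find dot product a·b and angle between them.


a·b = -12*9 + 1*(-5) = -108 - 5 = -113
|a| = sqrt(144+1) = 12.0416
|b| = sqrt(81+25) = 10.2956
cos(theta) = -113/(sqrt(145)*sqrt(106)) = -113/sqrt(15370) = -0.911468
theta = arccos(-113/sqrt(15370)) = 155.7090 degrees

a·b = -113, theta = 155.7090 deg


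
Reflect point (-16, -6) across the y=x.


Reflection rule for y=x: (y, x)
(-16, -6) -> (-6, -16)

(-6, -16)


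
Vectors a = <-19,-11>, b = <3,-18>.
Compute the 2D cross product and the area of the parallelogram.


cross = -19*(-18) + 11*3 = 342 + 33 = 375
Parallelogram area = |375| = 375

cross = 375, parallelogram area = 375


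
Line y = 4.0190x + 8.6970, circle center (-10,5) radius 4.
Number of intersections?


Substitute y = 4.0190x + 8.6970: (x+ 10)^2 + (4.0190x+8.6970-5)^2 = 16
Expand to Ax^2 + Bx + C = 0, where b-k = 3.697
A = 1+m^2 = 17.152361
B = 2(m(b-k) - h) = 2(4.0190*3.697 + 10) = 49.716486
C = h^2 + (b-k)^2 - r^2 = 100 + 13.667809 - 16 = 97.667809
disc = B^2-4AC = 2471.7290 - 6700.9341 = -4229.2051
disc < 0

0 intersection points


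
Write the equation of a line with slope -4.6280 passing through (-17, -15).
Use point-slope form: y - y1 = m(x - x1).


y + 15 = -4.6280(x + 17)
y = -4.6280x - 15 + 4.6280*(-17)
y = -4.6280x - 93.6760

y = -4.6280x - 93.6760


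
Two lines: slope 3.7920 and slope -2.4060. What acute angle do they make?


m1-m2 = 6.198
1+m1*m2 = -8.123552
tan(theta) = |6.198/(-8.123552)| = 0.762967
theta = arctan(|6.198/(-8.123552)|) = 37.3424 degrees (acute angle)

37.3424 degrees


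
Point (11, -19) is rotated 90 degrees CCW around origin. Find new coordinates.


cos(90) = 0, sin(90) = 1
x' = 11*0 + 19*1 = 19
y' = 11*1 - 19*0 = 11

(19, 11)


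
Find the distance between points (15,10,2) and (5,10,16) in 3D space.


dx=-10, dy=0, dz=14
d = sqrt(100+0+196) = sqrt(296) = 17.2047

17.2047


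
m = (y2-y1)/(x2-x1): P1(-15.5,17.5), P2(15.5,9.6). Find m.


dy = 9.6 - 17.5 = -7.9
dx = 15.5 + 15.5 = 31.0
m = -7.9/31.0 = -0.2548

m = -0.2548


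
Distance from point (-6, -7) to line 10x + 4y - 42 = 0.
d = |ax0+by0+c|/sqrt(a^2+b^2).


|10*(-6) + 4*(-7) - 42| = |-130| = 130
sqrt(100 + 16) = sqrt(116) = 10.7703
d = 130/sqrt(116) = 12.0702

12.0702


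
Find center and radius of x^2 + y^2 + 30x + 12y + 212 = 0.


h = -D/2 = -30/2 = -15
k = -E/2 = -12/2 = -6
r^2 = h^2 + k^2 - F = 225 + 36 - 212 = 49
r = 7

Center (-15, -6), radius = 7


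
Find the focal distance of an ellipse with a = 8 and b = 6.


c^2 = 8^2 - 6^2 = 64 - 36 = 28
c = sqrt(28) = 5.2915

c = 5.2915


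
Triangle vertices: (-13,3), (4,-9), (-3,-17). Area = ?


-13*(-9+ 17) = -104
4*(-17-3) = -80
-3*(3+ 9) = -36
sum = -220
Area = |-220|/2 = 110.0000

110.0000 sq units


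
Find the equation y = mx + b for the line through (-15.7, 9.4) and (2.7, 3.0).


m = (-6.4)/(18.4) = -0.3478
b = y1 - m*x1 = 9.4 - (-6.4*(-15.7))/(18.4) = 9.4 - 5.4609 = 3.9391

y = -0.3478x + 3.9391


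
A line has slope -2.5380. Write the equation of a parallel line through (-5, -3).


Parallel lines have equal slopes.
m2 = -2.5380
b2 = -3 + 2.5380*(-5) = -15.6900

y = -2.5380x - 15.6900


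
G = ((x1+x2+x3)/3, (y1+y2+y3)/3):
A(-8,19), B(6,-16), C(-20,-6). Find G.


Gx = (-8+6- 20)/3 = -22/3 = -7.3333
Gy = (19- 16- 6)/3 = -3/3 = -1.0000

G = (-7.3333, -1.0000)


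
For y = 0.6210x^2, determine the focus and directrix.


a = 0.6210
1/(4a) = 0.4026
Focus = (0, 0.4026)
Directrix: y = -0.4026

Focus = (0, 0.4026), Directrix: y = -0.4026


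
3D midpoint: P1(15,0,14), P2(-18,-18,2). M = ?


Mx = (15- 18)/2 = -1.5000
My = (0- 18)/2 = -9.0000
Mz = (14+2)/2 = 8.0000

M = (-1.5000, -9.0000, 8.0000)


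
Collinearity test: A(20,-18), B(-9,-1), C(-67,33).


20*(-1-33) - 9*(33+ 18) - 67*(-18+ 1)
= -680 - 459 + 1139 = 0

Yes, collinear (determinant = 0)


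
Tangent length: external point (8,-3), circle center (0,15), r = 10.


d = sqrt((8-0)^2 + (-3-15)^2) = sqrt(64+324) = 19.6977
L = sqrt(388.0000 - 100) = sqrt(288.0000) = 16.9706

16.9706


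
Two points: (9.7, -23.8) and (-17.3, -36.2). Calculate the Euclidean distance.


dx = -17.3 - 9.7 = -27.0
dy = -36.2 + 23.8 = -12.4
d = sqrt(729.0 + 153.76) = sqrt(882.76) = 29.7113

29.7113


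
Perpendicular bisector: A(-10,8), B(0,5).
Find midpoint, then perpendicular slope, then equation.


Midpoint = (-5, 6.5)
Slope of AB = dy/dx = -3/10 = -0.3000
Perp slope = -dx/dy = 10/3 = 3.3333
b = My - (perp slope)*Mx = 6.5 + (10*(-5))/(-3) = 6.5 + 16.6667 = 23.1667

y = 3.3333x + 23.1667


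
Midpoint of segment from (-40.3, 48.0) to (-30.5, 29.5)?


Mx = (-40.3 - 30.5)/2 = -70.8/2 = -35.4000
My = (48.0 + 29.5)/2 = 77.5/2 = 38.7500

(-35.4000, 38.7500)


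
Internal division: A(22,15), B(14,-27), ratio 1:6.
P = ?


Px = (1*14 + 6*22)/7 = 146/7 = 20.8571
Py = (1*(-27) + 6*15)/7 = 63/7 = 9.0000

P = (20.8571, 9.0000)


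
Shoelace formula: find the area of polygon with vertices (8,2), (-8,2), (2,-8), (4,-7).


sum(xi*y_{i+1}) = 8*2 - 8*(-8) + 2*(-7) + 4*2 = 74
sum(yi*x_{i+1}) = 2*(-8) + 2*2 - 8*4 - 7*8 = -100
Area = |74 + 100|/2 = 174/2 = 87.0000

87.0000 sq units


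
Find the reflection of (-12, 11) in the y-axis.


Reflection rule for y-axis: (-x, y)
(-12, 11) -> (12, 11)

(12, 11)


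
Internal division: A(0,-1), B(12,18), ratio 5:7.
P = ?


Px = (5*12 + 7*0)/12 = 60/12 = 5.0000
Py = (5*18 + 7*(-1))/12 = 83/12 = 6.9167

P = (5.0000, 6.9167)


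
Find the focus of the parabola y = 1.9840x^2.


a = 1.9840
4a = 7.9360
focus = (0, 1/7.9360) = (0, 0.1260)

Focus = (0, 0.1260)


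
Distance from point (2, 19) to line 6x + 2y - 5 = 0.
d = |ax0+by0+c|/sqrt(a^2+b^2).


|6*2 + 2*19 - 5| = |45| = 45
sqrt(36 + 4) = sqrt(40) = 6.3246
d = 45/sqrt(40) = 7.1151

7.1151


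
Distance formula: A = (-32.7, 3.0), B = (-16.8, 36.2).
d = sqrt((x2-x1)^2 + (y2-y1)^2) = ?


dx = -16.8 + 32.7 = 15.9
dy = 36.2 - 3.0 = 33.2
d = sqrt(252.81 + 1102.24) = sqrt(1355.05) = 36.8110

36.8110


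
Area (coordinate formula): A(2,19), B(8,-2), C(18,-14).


2*(-2+ 14) = 24
8*(-14-19) = -264
18*(19+ 2) = 378
sum = 138
Area = |138|/2 = 69.0000

69.0000 sq units


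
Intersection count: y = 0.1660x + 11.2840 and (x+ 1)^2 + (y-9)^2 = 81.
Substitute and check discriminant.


Substitute y = 0.1660x + 11.2840: (x+ 1)^2 + (0.1660x+11.2840-9)^2 = 81
Expand to Ax^2 + Bx + C = 0, where b-k = 2.284
A = 1+m^2 = 1.027556
B = 2(m(b-k) - h) = 2(0.1660*2.284 + 1) = 2.758288
C = h^2 + (b-k)^2 - r^2 = 1 + 5.216656 - 81 = -74.783344
disc = B^2-4AC = 7.6082 + 307.3763 = 314.9845
disc > 0

2 intersection points


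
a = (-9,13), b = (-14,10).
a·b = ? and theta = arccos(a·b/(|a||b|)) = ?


a·b = -9*(-14) + 13*10 = 126 + 130 = 256
|a| = sqrt(81+169) = 15.8114
|b| = sqrt(196+100) = 17.2047
cos(theta) = 256/(sqrt(250)*sqrt(296)) = 256/sqrt(74000) = 0.941075
theta = arccos(256/sqrt(74000)) = 19.7672 degrees

a·b = 256, theta = 19.7672 deg


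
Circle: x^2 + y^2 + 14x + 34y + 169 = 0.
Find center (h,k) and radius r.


h = -D/2 = -14/2 = -7
k = -E/2 = -34/2 = -17
r^2 = h^2 + k^2 - F = 49 + 289 - 169 = 169
r = 13

Center (-7, -17), radius = 13


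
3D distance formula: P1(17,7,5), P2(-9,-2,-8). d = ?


dx=-26, dy=-9, dz=-13
d = sqrt(676+81+169) = sqrt(926) = 30.4302

30.4302


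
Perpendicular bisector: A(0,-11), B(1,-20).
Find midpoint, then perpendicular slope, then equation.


Midpoint = (0.5, -15.5)
Slope of AB = dy/dx = -9/1 = -9.0000
Perp slope = -dx/dy = 1/9 = 0.1111
b = My - (perp slope)*Mx = -15.5 + (1*0.5)/(-9) = -15.5 - 0.0556 = -15.5556

y = 0.1111x - 15.5556


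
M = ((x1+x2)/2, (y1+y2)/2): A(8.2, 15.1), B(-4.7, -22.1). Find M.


Mx = (8.2 - 4.7)/2 = 3.5/2 = 1.7500
My = (15.1 - 22.1)/2 = -7/2 = -3.5000

(1.7500, -3.5000)


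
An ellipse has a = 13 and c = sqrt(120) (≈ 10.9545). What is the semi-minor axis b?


b^2 = 13^2 - (sqrt(120))^2 = 169 - 120 = 49
b = sqrt(49) = 7

b = 7


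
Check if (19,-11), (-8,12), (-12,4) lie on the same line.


19*(12-4) - 8*(4+ 11) - 12*(-11-12)
= 152 - 120 + 276 = 308

No, not collinear (determinant = 308)


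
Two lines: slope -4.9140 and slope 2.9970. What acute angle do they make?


m1-m2 = -7.911
1+m1*m2 = -13.727258
tan(theta) = |-7.911/(-13.727258)| = 0.576299
theta = arctan(|-7.911/(-13.727258)|) = 29.9548 degrees (acute angle)

29.9548 degrees


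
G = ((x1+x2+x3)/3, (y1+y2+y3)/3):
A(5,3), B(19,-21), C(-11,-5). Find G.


Gx = (5+19- 11)/3 = 13/3 = 4.3333
Gy = (3- 21- 5)/3 = -23/3 = -7.6667

G = (4.3333, -7.6667)


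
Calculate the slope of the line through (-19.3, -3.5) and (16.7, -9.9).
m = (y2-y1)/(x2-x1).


dy = -9.9 + 3.5 = -6.4
dx = 16.7 + 19.3 = 36.0
m = -6.4/36.0 = -0.1778

m = -0.1778


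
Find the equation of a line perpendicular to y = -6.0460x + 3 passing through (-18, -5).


Perpendicular slope = -1/m1 = -1/(-6.0460) = 0.1654
b2 = y0 - m2*x0 = -5 - 18/(-6.0460) = -5 + 2.9772 = -2.0228

y = 0.1654x - 2.0228


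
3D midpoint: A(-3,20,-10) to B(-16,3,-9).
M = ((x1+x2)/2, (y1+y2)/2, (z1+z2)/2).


Mx = (-3- 16)/2 = -9.5000
My = (20+3)/2 = 11.5000
Mz = (-10- 9)/2 = -9.5000

M = (-9.5000, 11.5000, -9.5000)


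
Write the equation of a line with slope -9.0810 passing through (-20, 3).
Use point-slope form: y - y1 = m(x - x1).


y - 3 = -9.0810(x + 20)
y = -9.0810x + 3 + 9.0810*(-20)
y = -9.0810x - 178.6200

y = -9.0810x - 178.6200


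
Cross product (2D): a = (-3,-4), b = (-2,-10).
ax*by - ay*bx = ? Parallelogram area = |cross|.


cross = -3*(-10) + 4*(-2) = 30 - 8 = 22
Parallelogram area = |22| = 22

cross = 22, parallelogram area = 22


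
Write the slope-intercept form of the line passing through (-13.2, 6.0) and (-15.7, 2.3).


m = (-3.7)/(-2.5) = 1.4800
b = y1 - m*x1 = 6.0 - (-3.7*(-13.2))/(-2.5) = 6.0 + 19.5360 = 25.5360

y = 1.4800x + 25.5360


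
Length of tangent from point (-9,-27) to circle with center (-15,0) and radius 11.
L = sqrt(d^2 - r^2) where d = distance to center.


d = sqrt((-9+ 15)^2 + (-27-0)^2) = sqrt(36+729) = 27.6586
L = sqrt(765.0000 - 121) = sqrt(644.0000) = 25.3772

25.3772


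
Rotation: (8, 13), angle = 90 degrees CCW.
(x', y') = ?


cos(90) = 0, sin(90) = 1
x' = 8*0 - 13*1 = -13
y' = 8*1 + 13*0 = 8

(-13, 8)


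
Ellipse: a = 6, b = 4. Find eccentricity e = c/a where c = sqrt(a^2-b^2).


c = sqrt(36-16) = sqrt(20) = 4.4721
e = c/a = sqrt(20)/6 = 0.7454

e = 0.7454


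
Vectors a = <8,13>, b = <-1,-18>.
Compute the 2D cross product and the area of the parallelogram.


cross = 8*(-18) - 13*(-1) = -144 + 13 = -131
Parallelogram area = |-131| = 131

cross = -131, parallelogram area = 131


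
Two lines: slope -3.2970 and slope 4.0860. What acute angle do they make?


m1-m2 = -7.383
1+m1*m2 = -12.471542
tan(theta) = |-7.383/(-12.471542)| = 0.591988
theta = arctan(|-7.383/(-12.471542)|) = 30.6250 degrees (acute angle)

30.6250 degrees


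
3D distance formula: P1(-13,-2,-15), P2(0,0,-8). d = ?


dx=13, dy=2, dz=7
d = sqrt(169+4+49) = sqrt(222) = 14.8997

14.8997


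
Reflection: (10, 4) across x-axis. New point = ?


Reflection rule for x-axis: (x, -y)
(10, 4) -> (10, -4)

(10, -4)


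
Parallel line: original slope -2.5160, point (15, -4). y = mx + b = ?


Parallel lines have equal slopes.
m2 = -2.5160
b2 = -4 + 2.5160*15 = 33.7400

y = -2.5160x + 33.7400


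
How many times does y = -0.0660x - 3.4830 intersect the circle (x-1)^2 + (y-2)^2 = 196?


Substitute y = -0.0660x - 3.4830: (x-1)^2 + (-0.0660x- 3.4830-2)^2 = 196
Expand to Ax^2 + Bx + C = 0, where b-k = -5.483
A = 1+m^2 = 1.004356
B = 2(m(b-k) - h) = 2(-0.0660*(-5.483) - 1) = -1.276244
C = h^2 + (b-k)^2 - r^2 = 1 + 30.063289 - 196 = -164.936711
disc = B^2-4AC = 1.6288 + 662.6207 = 664.2495
disc > 0

2 intersection points


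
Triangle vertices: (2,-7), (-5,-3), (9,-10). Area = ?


2*(-3+ 10) = 14
-5*(-10+ 7) = 15
9*(-7+ 3) = -36
sum = -7
Area = |-7|/2 = 3.5000

3.5000 sq units


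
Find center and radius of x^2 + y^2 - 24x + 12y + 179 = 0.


h = -D/2 = 24/2 = 12
k = -E/2 = -12/2 = -6
r^2 = h^2 + k^2 - F = 144 + 36 - 179 = 1
r = 1

Center (12, -6), radius = 1


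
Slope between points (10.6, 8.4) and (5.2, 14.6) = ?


dy = 14.6 - 8.4 = 6.2
dx = 5.2 - 10.6 = -5.4
m = 6.2/(-5.4) = -1.1481

m = -1.1481


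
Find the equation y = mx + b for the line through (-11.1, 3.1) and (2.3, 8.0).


m = (4.9)/(13.4) = 0.3657
b = y1 - m*x1 = 3.1 - (4.9*(-11.1))/(13.4) = 3.1 + 4.0590 = 7.1590

y = 0.3657x + 7.1590


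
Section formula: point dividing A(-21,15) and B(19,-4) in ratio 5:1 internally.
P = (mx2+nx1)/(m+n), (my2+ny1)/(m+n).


Px = (5*19 + 1*(-21))/6 = 74/6 = 12.3333
Py = (5*(-4) + 1*15)/6 = -5/6 = -0.8333

P = (12.3333, -0.8333)


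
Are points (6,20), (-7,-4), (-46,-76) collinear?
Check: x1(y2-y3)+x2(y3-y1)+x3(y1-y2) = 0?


6*(-4+ 76) - 7*(-76-20) - 46*(20+ 4)
= 432 + 672 - 1104 = 0

Yes, collinear (determinant = 0)
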